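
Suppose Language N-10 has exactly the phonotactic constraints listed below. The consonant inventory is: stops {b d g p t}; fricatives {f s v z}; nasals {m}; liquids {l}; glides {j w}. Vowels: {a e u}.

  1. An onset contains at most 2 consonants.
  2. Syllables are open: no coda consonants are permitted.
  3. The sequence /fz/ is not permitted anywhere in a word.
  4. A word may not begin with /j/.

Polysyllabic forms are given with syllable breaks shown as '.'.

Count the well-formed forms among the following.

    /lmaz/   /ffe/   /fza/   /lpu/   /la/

3

/lmaz/ — violates constraint 2: syllable 1 coda /z/ has 1 consonant (> 0) → ill-formed
/ffe/ — σ1 onset /ff/ (2C), coda /∅/ ok → well-formed
/fza/ — violates constraint 3: contains banned sequence /fz/ → ill-formed
/lpu/ — σ1 onset /lp/ (2C), coda /∅/ ok → well-formed
/la/ — σ1 onset /l/, coda /∅/ ok → well-formed
Well-formed: /ffe/, /lpu/, /la/ → 3.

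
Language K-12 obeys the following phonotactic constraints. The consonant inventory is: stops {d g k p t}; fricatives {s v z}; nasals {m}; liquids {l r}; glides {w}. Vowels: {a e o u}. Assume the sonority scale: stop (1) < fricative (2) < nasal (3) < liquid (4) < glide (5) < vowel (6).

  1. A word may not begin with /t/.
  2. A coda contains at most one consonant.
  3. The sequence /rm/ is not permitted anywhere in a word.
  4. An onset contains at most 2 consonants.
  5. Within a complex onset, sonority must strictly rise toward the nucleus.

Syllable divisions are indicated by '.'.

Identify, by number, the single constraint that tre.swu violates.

1

tre.swu: word begins with /t/.
This is a violation of constraint 1: "A word may not begin with /t/."
The remaining constraints (2, 3, 4, 5) are satisfied.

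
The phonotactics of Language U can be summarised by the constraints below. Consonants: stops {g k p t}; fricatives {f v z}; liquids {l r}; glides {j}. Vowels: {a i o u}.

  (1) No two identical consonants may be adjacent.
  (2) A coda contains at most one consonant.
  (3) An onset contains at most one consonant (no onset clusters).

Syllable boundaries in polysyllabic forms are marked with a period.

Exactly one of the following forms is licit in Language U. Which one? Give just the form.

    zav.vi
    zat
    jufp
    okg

zat

zav.vi — violates constraint 1: adjacent identical consonants /vv/ → illicit
zat — σ1 onset /z/, coda /t/ ok → licit
jufp — violates constraint 2: syllable 1 coda /fp/ has 2 consonants (> 1) → illicit
okg — violates constraint 2: syllable 1 coda /kg/ has 2 consonants (> 1) → illicit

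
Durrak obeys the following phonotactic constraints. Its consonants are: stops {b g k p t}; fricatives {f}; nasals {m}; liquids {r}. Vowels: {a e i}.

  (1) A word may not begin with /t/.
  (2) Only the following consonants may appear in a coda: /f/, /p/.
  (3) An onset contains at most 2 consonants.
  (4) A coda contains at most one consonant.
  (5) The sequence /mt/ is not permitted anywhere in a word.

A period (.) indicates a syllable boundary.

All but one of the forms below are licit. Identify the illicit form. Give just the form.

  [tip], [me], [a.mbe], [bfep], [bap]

[tip] — violates constraint 1: word begins with /t/ → illicit
[me] — σ1 onset /m/, coda /∅/ ok → licit
[a.mbe] — σ1 onset /∅/, coda /∅/ ok; σ2 onset /mb/ (2C), coda /∅/ ok → licit
[bfep] — σ1 onset /bf/ (2C), coda /p/ ok → licit
[bap] — σ1 onset /b/, coda /p/ ok → licit

[tip]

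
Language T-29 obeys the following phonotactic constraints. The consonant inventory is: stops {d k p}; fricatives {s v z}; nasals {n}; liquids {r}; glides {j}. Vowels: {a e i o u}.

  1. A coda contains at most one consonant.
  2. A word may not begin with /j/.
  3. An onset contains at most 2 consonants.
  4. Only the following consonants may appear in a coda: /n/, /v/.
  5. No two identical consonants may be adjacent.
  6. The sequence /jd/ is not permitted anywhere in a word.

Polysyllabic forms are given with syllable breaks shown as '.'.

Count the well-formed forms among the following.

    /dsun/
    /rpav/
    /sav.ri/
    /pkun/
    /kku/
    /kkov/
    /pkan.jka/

5

/dsun/ — σ1 onset /ds/ (2C), coda /n/ ok → well-formed
/rpav/ — σ1 onset /rp/ (2C), coda /v/ ok → well-formed
/sav.ri/ — σ1 onset /s/, coda /v/ ok; σ2 onset /r/, coda /∅/ ok → well-formed
/pkun/ — σ1 onset /pk/ (2C), coda /n/ ok → well-formed
/kku/ — violates constraint 5: adjacent identical consonants /kk/ → ill-formed
/kkov/ — violates constraint 5: adjacent identical consonants /kk/ → ill-formed
/pkan.jka/ — σ1 onset /pk/ (2C), coda /n/ ok; σ2 onset /jk/ (2C), coda /∅/ ok → well-formed
Well-formed: /dsun/, /rpav/, /sav.ri/, /pkun/, /pkan.jka/ → 5.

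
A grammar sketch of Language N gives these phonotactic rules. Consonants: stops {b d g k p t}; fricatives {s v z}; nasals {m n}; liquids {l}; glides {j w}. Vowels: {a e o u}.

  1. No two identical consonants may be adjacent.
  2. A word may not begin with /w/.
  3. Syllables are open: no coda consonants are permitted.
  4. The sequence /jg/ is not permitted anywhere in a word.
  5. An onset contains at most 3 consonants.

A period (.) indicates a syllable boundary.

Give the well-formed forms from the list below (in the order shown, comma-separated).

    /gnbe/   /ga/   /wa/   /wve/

/gnbe/, /ga/

/gnbe/ — σ1 onset /gnb/ (3C), coda /∅/ ok → well-formed
/ga/ — σ1 onset /g/, coda /∅/ ok → well-formed
/wa/ — violates constraint 2: word begins with /w/ → ill-formed
/wve/ — violates constraint 2: word begins with /w/ → ill-formed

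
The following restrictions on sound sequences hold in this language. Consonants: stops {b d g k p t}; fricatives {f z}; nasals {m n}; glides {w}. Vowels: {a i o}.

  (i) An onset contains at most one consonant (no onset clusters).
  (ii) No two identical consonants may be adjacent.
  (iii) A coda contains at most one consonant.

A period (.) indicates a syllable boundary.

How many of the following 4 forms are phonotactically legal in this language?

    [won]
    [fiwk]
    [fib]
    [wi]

[won] — σ1 onset /w/, coda /n/ ok → phonotactically legal
[fiwk] — violates constraint (iii): syllable 1 coda /wk/ has 2 consonants (> 1) → phonotactically illegal
[fib] — σ1 onset /f/, coda /b/ ok → phonotactically legal
[wi] — σ1 onset /w/, coda /∅/ ok → phonotactically legal
Phonotactically legal: [won], [fib], [wi] → 3.

3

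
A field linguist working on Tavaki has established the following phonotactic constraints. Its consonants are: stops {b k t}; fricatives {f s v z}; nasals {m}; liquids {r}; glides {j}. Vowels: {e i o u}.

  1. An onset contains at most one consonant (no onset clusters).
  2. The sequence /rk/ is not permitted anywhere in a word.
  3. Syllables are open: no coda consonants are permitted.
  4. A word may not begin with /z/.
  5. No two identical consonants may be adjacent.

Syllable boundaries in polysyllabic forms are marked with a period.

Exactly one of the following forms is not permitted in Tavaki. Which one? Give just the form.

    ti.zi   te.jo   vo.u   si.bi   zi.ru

zi.ru

ti.zi — σ1 onset /t/, coda /∅/ ok; σ2 onset /z/, coda /∅/ ok → permitted
te.jo — σ1 onset /t/, coda /∅/ ok; σ2 onset /j/, coda /∅/ ok → permitted
vo.u — σ1 onset /v/, coda /∅/ ok; σ2 onset /∅/, coda /∅/ ok → permitted
si.bi — σ1 onset /s/, coda /∅/ ok; σ2 onset /b/, coda /∅/ ok → permitted
zi.ru — violates constraint 4: word begins with /z/ → not permitted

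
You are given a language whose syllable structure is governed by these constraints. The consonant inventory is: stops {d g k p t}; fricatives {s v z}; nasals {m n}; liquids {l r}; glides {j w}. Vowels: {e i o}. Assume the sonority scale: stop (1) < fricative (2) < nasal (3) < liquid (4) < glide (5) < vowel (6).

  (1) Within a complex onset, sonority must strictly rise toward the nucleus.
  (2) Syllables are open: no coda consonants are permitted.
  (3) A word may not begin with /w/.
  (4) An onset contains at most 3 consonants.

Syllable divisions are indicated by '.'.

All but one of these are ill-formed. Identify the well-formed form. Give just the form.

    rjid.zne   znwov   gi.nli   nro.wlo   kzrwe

rjid.zne — violates constraint 2: syllable 1 coda /d/ has 1 consonant (> 0) → ill-formed
znwov — violates constraint 2: syllable 1 coda /v/ has 1 consonant (> 0) → ill-formed
gi.nli — σ1 onset /g/, coda /∅/ ok; σ2 onset /nl/ (3→4 rises), coda /∅/ ok → well-formed
nro.wlo — violates constraint 1: syllable 2 onset /wl/: /w/ (glide, 5) → /l/ (liquid, 4) does not rise → ill-formed
kzrwe — violates constraint 4: syllable 1 onset /kzrw/ has 4 consonants (> 3) → ill-formed

gi.nli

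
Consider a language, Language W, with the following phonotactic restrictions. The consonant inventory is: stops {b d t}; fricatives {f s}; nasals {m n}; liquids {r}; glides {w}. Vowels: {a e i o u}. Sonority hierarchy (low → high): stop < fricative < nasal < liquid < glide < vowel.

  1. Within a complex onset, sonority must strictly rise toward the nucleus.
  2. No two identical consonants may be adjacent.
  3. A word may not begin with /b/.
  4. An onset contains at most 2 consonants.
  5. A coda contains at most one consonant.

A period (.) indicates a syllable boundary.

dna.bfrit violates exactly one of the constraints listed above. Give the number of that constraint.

dna.bfrit: syllable 2 onset /bfr/ has 3 consonants (> 2).
This is a violation of constraint 4: "An onset contains at most 2 consonants."
The remaining constraints (1, 2, 3, 5) are satisfied.

4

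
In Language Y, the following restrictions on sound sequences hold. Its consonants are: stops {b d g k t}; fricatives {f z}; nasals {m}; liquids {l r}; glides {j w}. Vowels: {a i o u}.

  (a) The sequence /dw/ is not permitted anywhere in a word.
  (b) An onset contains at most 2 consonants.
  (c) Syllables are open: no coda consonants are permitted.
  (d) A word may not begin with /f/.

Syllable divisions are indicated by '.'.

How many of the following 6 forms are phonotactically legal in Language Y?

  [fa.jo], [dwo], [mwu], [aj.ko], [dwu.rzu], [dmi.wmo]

2

[fa.jo] — violates constraint (d): word begins with /f/ → phonotactically illegal
[dwo] — violates constraint (a): contains banned sequence /dw/ → phonotactically illegal
[mwu] — σ1 onset /mw/ (2C), coda /∅/ ok → phonotactically legal
[aj.ko] — violates constraint (c): syllable 1 coda /j/ has 1 consonant (> 0) → phonotactically illegal
[dwu.rzu] — violates constraint (a): contains banned sequence /dw/ → phonotactically illegal
[dmi.wmo] — σ1 onset /dm/ (2C), coda /∅/ ok; σ2 onset /wm/ (2C), coda /∅/ ok → phonotactically legal
Phonotactically legal: [mwu], [dmi.wmo] → 2.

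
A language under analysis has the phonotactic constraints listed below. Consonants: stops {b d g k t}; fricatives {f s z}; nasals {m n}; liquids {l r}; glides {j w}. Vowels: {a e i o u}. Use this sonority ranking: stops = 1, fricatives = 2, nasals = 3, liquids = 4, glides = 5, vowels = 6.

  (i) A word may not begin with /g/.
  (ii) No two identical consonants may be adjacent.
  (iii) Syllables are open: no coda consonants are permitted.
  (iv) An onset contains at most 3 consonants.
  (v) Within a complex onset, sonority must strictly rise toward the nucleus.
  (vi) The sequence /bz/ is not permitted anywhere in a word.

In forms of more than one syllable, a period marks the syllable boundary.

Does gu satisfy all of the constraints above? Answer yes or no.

no

gu — violates constraint (i): word begins with /g/ → ill-formed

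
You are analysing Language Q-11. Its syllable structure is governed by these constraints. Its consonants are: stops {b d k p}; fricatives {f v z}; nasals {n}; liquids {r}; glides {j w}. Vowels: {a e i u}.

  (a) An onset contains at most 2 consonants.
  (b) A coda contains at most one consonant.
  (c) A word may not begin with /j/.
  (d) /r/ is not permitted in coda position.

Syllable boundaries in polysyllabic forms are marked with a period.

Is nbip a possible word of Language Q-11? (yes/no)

yes

nbip — σ1 onset /nb/ (2C), coda /p/ ok → licit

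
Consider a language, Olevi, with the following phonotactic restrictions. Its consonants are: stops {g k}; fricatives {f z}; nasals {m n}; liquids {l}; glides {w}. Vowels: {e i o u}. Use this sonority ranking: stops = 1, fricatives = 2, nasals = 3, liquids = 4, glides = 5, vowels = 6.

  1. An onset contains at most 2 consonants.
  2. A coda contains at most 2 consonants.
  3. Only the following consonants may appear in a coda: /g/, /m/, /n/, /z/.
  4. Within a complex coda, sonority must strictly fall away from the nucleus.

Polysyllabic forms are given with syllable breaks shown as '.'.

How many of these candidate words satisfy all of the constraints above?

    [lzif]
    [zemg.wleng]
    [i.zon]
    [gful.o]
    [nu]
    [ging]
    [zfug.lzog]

5

[lzif] — violates constraint 3: syllable 1 coda contains /f/, which is not a licensed coda consonant → not permitted
[zemg.wleng] — σ1 onset /z/, coda /mg/ (3→1 falls) ok; σ2 onset /wl/ (2C), coda /ng/ (3→1 falls) ok → permitted
[i.zon] — σ1 onset /∅/, coda /∅/ ok; σ2 onset /z/, coda /n/ ok → permitted
[gful.o] — violates constraint 3: syllable 1 coda contains /l/, which is not a licensed coda consonant → not permitted
[nu] — σ1 onset /n/, coda /∅/ ok → permitted
[ging] — σ1 onset /g/, coda /ng/ (3→1 falls) ok → permitted
[zfug.lzog] — σ1 onset /zf/ (2C), coda /g/ ok; σ2 onset /lz/ (2C), coda /g/ ok → permitted
Permitted: [zemg.wleng], [i.zon], [nu], [ging], [zfug.lzog] → 5.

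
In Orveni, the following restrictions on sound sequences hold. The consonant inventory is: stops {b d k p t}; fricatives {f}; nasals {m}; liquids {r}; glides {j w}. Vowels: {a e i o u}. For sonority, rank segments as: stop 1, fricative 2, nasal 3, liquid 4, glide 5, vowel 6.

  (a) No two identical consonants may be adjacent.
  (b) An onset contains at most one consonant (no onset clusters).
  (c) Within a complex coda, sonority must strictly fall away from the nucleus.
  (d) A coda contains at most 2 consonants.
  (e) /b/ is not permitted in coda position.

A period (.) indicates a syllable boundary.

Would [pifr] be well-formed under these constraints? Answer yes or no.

[pifr] — violates constraint (c): syllable 1 coda /fr/: /f/ (fricative, 2) → /r/ (liquid, 4) does not fall → ill-formed

no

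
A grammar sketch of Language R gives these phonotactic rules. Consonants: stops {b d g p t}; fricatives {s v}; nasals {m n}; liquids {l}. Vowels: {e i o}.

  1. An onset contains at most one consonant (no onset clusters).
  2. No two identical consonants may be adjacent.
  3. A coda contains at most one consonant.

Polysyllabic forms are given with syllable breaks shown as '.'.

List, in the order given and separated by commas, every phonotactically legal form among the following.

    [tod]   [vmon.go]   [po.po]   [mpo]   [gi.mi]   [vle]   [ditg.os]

[tod] — σ1 onset /t/, coda /d/ ok → phonotactically legal
[vmon.go] — violates constraint 1: syllable 1 onset /vm/ has 2 consonants (> 1) → phonotactically illegal
[po.po] — σ1 onset /p/, coda /∅/ ok; σ2 onset /p/, coda /∅/ ok → phonotactically legal
[mpo] — violates constraint 1: syllable 1 onset /mp/ has 2 consonants (> 1) → phonotactically illegal
[gi.mi] — σ1 onset /g/, coda /∅/ ok; σ2 onset /m/, coda /∅/ ok → phonotactically legal
[vle] — violates constraint 1: syllable 1 onset /vl/ has 2 consonants (> 1) → phonotactically illegal
[ditg.os] — violates constraint 3: syllable 1 coda /tg/ has 2 consonants (> 1) → phonotactically illegal

[tod], [po.po], [gi.mi]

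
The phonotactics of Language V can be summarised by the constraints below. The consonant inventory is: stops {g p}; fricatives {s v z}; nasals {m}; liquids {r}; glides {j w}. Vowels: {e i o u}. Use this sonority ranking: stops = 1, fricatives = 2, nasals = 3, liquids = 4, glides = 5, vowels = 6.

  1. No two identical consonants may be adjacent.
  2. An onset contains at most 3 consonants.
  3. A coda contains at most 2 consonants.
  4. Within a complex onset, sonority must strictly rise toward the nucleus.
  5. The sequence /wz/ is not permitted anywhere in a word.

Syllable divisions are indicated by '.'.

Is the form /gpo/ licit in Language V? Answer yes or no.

no

/gpo/ — violates constraint 4: syllable 1 onset /gp/: /g/ (stop, 1) → /p/ (stop, 1) does not rise → illicit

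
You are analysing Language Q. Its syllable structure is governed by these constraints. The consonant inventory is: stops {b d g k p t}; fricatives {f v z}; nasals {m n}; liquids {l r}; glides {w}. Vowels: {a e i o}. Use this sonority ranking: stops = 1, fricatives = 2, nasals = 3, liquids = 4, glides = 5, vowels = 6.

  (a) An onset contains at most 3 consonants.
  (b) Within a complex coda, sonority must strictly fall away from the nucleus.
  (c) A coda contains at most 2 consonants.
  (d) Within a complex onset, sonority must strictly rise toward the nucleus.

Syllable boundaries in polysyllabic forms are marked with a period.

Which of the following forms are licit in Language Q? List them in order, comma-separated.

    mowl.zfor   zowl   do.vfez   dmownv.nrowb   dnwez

zowl, dnwez

mowl.zfor — violates constraint (d): syllable 2 onset /zf/: /z/ (fricative, 2) → /f/ (fricative, 2) does not rise → illicit
zowl — σ1 onset /z/, coda /wl/ (5→4 falls) ok → licit
do.vfez — violates constraint (d): syllable 2 onset /vf/: /v/ (fricative, 2) → /f/ (fricative, 2) does not rise → illicit
dmownv.nrowb — violates constraint (c): syllable 1 coda /wnv/ has 3 consonants (> 2) → illicit
dnwez — σ1 onset /dnw/ (1→3→5 rises), coda /z/ ok → licit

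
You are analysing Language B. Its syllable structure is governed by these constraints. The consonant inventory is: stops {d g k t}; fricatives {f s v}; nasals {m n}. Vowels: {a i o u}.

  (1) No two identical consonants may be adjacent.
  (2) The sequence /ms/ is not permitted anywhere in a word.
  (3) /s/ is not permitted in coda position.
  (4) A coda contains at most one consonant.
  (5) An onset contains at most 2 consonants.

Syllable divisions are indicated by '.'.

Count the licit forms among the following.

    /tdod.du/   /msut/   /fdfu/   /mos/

0

/tdod.du/ — violates constraint 1: adjacent identical consonants /dd/ → illicit
/msut/ — violates constraint 2: contains banned sequence /ms/ → illicit
/fdfu/ — violates constraint 5: syllable 1 onset /fdf/ has 3 consonants (> 2) → illicit
/mos/ — violates constraint 3: syllable 1 coda contains /s/ → illicit
No form is licit → 0.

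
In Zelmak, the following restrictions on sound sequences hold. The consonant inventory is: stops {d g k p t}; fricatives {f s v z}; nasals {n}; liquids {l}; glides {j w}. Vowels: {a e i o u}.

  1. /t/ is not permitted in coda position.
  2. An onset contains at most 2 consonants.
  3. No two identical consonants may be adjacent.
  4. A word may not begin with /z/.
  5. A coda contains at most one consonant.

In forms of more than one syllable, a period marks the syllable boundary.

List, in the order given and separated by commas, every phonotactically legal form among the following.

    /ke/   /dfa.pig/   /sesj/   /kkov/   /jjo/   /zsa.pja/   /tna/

/ke/, /dfa.pig/, /tna/

/ke/ — σ1 onset /k/, coda /∅/ ok → phonotactically legal
/dfa.pig/ — σ1 onset /df/ (2C), coda /∅/ ok; σ2 onset /p/, coda /g/ ok → phonotactically legal
/sesj/ — violates constraint 5: syllable 1 coda /sj/ has 2 consonants (> 1) → phonotactically illegal
/kkov/ — violates constraint 3: adjacent identical consonants /kk/ → phonotactically illegal
/jjo/ — violates constraint 3: adjacent identical consonants /jj/ → phonotactically illegal
/zsa.pja/ — violates constraint 4: word begins with /z/ → phonotactically illegal
/tna/ — σ1 onset /tn/ (2C), coda /∅/ ok → phonotactically legal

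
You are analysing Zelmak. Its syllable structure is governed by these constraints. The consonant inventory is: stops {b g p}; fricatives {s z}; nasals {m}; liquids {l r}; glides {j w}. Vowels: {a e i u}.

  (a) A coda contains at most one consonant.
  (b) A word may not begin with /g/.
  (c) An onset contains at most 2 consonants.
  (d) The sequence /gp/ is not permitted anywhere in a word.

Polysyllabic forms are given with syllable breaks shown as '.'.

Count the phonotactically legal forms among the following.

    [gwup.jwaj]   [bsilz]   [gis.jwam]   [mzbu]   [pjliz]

0

[gwup.jwaj] — violates constraint (b): word begins with /g/ → phonotactically illegal
[bsilz] — violates constraint (a): syllable 1 coda /lz/ has 2 consonants (> 1) → phonotactically illegal
[gis.jwam] — violates constraint (b): word begins with /g/ → phonotactically illegal
[mzbu] — violates constraint (c): syllable 1 onset /mzb/ has 3 consonants (> 2) → phonotactically illegal
[pjliz] — violates constraint (c): syllable 1 onset /pjl/ has 3 consonants (> 2) → phonotactically illegal
No form is phonotactically legal → 0.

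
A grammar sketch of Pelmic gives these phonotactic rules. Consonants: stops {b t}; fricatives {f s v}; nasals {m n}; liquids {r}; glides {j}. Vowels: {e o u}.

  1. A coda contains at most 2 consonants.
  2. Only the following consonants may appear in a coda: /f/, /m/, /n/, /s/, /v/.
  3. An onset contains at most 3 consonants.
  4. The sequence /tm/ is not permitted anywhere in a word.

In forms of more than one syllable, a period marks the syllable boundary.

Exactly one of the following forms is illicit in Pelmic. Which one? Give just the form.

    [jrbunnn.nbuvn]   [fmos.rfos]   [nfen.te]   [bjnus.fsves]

[jrbunnn.nbuvn] — violates constraint 1: syllable 1 coda /nnn/ has 3 consonants (> 2) → illicit
[fmos.rfos] — σ1 onset /fm/ (2C), coda /s/ ok; σ2 onset /rf/ (2C), coda /s/ ok → licit
[nfen.te] — σ1 onset /nf/ (2C), coda /n/ ok; σ2 onset /t/, coda /∅/ ok → licit
[bjnus.fsves] — σ1 onset /bjn/ (3C), coda /s/ ok; σ2 onset /fsv/ (3C), coda /s/ ok → licit

[jrbunnn.nbuvn]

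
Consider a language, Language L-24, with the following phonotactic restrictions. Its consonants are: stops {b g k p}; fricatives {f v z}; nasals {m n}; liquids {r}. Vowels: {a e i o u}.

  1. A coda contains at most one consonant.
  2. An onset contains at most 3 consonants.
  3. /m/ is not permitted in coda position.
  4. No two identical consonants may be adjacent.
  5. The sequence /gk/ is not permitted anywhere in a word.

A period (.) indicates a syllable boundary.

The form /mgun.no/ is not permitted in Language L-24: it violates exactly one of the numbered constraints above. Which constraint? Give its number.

/mgun.no/: adjacent identical consonants /nn/.
This is a violation of constraint 4: "No two identical consonants may be adjacent."
The remaining constraints (1, 2, 3, 5) are satisfied.

4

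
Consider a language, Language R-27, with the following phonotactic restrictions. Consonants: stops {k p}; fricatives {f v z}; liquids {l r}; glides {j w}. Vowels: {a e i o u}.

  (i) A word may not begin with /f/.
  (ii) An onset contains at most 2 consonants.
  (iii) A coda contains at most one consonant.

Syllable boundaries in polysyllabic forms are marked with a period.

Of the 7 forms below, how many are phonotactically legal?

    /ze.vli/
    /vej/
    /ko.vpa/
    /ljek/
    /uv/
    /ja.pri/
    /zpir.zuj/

/ze.vli/ — σ1 onset /z/, coda /∅/ ok; σ2 onset /vl/ (2C), coda /∅/ ok → phonotactically legal
/vej/ — σ1 onset /v/, coda /j/ ok → phonotactically legal
/ko.vpa/ — σ1 onset /k/, coda /∅/ ok; σ2 onset /vp/ (2C), coda /∅/ ok → phonotactically legal
/ljek/ — σ1 onset /lj/ (2C), coda /k/ ok → phonotactically legal
/uv/ — σ1 onset /∅/, coda /v/ ok → phonotactically legal
/ja.pri/ — σ1 onset /j/, coda /∅/ ok; σ2 onset /pr/ (2C), coda /∅/ ok → phonotactically legal
/zpir.zuj/ — σ1 onset /zp/ (2C), coda /r/ ok; σ2 onset /z/, coda /j/ ok → phonotactically legal
Phonotactically legal: /ze.vli/, /vej/, /ko.vpa/, /ljek/, /uv/, /ja.pri/, /zpir.zuj/ → 7.

7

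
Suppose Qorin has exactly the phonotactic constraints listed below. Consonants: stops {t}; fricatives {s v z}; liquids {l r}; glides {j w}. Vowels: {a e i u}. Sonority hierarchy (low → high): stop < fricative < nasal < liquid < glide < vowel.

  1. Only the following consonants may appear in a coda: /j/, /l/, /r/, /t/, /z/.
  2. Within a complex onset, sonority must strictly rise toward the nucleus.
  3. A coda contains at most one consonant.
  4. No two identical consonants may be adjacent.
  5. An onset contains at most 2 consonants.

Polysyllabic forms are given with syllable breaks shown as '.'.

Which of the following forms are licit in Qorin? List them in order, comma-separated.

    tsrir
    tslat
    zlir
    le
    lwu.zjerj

zlir, le

tsrir — violates constraint 5: syllable 1 onset /tsr/ has 3 consonants (> 2) → illicit
tslat — violates constraint 5: syllable 1 onset /tsl/ has 3 consonants (> 2) → illicit
zlir — σ1 onset /zl/ (2→4 rises), coda /r/ ok → licit
le — σ1 onset /l/, coda /∅/ ok → licit
lwu.zjerj — violates constraint 3: syllable 2 coda /rj/ has 2 consonants (> 1) → illicit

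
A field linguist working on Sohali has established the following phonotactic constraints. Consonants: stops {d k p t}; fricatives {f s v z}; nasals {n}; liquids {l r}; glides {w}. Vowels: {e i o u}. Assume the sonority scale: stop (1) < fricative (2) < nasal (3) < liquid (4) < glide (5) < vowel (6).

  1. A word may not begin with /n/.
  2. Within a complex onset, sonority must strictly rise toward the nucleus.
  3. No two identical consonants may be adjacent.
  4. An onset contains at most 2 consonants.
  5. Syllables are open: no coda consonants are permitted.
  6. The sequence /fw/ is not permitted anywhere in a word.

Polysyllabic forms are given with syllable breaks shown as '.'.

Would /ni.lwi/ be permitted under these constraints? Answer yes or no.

no

/ni.lwi/ — violates constraint 1: word begins with /n/ → not permitted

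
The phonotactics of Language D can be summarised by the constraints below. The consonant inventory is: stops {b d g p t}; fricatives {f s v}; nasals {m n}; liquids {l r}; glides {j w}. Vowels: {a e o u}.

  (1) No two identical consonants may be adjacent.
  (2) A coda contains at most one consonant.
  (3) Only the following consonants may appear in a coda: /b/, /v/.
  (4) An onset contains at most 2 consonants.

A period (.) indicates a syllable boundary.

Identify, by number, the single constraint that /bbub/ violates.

1

/bbub/: adjacent identical consonants /bb/.
This is a violation of constraint 1: "No two identical consonants may be adjacent."
The remaining constraints (2, 3, 4) are satisfied.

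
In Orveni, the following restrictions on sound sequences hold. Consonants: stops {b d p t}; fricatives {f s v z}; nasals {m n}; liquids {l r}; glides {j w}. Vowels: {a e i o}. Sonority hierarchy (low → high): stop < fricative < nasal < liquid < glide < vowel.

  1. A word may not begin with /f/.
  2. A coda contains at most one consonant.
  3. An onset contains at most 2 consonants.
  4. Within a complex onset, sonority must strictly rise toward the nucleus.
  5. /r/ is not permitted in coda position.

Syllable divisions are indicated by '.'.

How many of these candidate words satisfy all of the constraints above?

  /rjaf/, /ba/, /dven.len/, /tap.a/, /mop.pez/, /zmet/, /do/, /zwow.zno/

/rjaf/ — σ1 onset /rj/ (4→5 rises), coda /f/ ok → well-formed
/ba/ — σ1 onset /b/, coda /∅/ ok → well-formed
/dven.len/ — σ1 onset /dv/ (1→2 rises), coda /n/ ok; σ2 onset /l/, coda /n/ ok → well-formed
/tap.a/ — σ1 onset /t/, coda /p/ ok; σ2 onset /∅/, coda /∅/ ok → well-formed
/mop.pez/ — σ1 onset /m/, coda /p/ ok; σ2 onset /p/, coda /z/ ok → well-formed
/zmet/ — σ1 onset /zm/ (2→3 rises), coda /t/ ok → well-formed
/do/ — σ1 onset /d/, coda /∅/ ok → well-formed
/zwow.zno/ — σ1 onset /zw/ (2→5 rises), coda /w/ ok; σ2 onset /zn/ (2→3 rises), coda /∅/ ok → well-formed
Well-formed: /rjaf/, /ba/, /dven.len/, /tap.a/, /mop.pez/, /zmet/, /do/, /zwow.zno/ → 8.

8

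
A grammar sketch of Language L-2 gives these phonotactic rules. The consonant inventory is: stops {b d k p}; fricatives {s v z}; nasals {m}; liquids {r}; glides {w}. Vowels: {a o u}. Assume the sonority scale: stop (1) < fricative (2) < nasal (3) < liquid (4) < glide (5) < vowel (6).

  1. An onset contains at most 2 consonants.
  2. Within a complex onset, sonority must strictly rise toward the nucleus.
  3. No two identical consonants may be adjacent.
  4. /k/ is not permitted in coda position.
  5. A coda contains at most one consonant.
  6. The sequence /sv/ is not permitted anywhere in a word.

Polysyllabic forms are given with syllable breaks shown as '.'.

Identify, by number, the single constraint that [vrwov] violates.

[vrwov]: syllable 1 onset /vrw/ has 3 consonants (> 2).
This is a violation of constraint 1: "An onset contains at most 2 consonants."
The remaining constraints (2, 3, 4, 5, 6) are satisfied.

1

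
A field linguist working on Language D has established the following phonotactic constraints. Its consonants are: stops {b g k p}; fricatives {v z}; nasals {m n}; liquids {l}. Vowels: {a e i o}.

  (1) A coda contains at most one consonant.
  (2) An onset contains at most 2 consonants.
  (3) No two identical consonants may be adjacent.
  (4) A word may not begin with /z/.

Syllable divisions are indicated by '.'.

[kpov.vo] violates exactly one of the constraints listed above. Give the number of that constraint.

[kpov.vo]: adjacent identical consonants /vv/.
This is a violation of constraint 3: "No two identical consonants may be adjacent."
The remaining constraints (1, 2, 4) are satisfied.

3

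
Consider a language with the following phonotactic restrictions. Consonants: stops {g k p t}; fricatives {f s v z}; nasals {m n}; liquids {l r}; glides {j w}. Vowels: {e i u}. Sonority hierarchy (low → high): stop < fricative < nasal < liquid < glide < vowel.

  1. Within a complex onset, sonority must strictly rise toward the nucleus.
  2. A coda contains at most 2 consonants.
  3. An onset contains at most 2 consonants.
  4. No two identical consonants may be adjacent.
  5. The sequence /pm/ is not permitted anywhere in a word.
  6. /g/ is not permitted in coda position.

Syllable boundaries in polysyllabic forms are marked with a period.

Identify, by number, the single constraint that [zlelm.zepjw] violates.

[zlelm.zepjw]: syllable 2 coda /pjw/ has 3 consonants (> 2).
This is a violation of constraint 2: "A coda contains at most 2 consonants."
The remaining constraints (1, 3, 4, 5, 6) are satisfied.

2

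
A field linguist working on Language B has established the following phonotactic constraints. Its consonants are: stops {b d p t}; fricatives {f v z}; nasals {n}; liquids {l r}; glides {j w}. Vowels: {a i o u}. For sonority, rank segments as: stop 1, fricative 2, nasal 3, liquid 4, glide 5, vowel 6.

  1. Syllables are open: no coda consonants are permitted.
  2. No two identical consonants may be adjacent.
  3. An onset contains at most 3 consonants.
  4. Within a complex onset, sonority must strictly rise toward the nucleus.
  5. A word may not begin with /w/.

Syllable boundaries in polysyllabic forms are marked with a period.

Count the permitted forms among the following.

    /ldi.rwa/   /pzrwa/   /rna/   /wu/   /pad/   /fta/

0

/ldi.rwa/ — violates constraint 4: syllable 1 onset /ld/: /l/ (liquid, 4) → /d/ (stop, 1) does not rise → not permitted
/pzrwa/ — violates constraint 3: syllable 1 onset /pzrw/ has 4 consonants (> 3) → not permitted
/rna/ — violates constraint 4: syllable 1 onset /rn/: /r/ (liquid, 4) → /n/ (nasal, 3) does not rise → not permitted
/wu/ — violates constraint 5: word begins with /w/ → not permitted
/pad/ — violates constraint 1: syllable 1 coda /d/ has 1 consonant (> 0) → not permitted
/fta/ — violates constraint 4: syllable 1 onset /ft/: /f/ (fricative, 2) → /t/ (stop, 1) does not rise → not permitted
No form is permitted → 0.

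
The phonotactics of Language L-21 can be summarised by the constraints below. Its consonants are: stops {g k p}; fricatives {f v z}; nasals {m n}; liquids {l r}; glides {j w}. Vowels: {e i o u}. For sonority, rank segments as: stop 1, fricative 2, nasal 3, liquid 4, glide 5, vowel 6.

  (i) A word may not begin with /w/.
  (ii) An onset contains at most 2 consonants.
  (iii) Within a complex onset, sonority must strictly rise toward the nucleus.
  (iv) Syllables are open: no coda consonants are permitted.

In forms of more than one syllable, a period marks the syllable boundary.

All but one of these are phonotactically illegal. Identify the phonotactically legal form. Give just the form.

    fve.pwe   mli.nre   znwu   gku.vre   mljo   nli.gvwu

mli.nre

fve.pwe — violates constraint (iii): syllable 1 onset /fv/: /f/ (fricative, 2) → /v/ (fricative, 2) does not rise → phonotactically illegal
mli.nre — σ1 onset /ml/ (3→4 rises), coda /∅/ ok; σ2 onset /nr/ (3→4 rises), coda /∅/ ok → phonotactically legal
znwu — violates constraint (ii): syllable 1 onset /znw/ has 3 consonants (> 2) → phonotactically illegal
gku.vre — violates constraint (iii): syllable 1 onset /gk/: /g/ (stop, 1) → /k/ (stop, 1) does not rise → phonotactically illegal
mljo — violates constraint (ii): syllable 1 onset /mlj/ has 3 consonants (> 2) → phonotactically illegal
nli.gvwu — violates constraint (ii): syllable 2 onset /gvw/ has 3 consonants (> 2) → phonotactically illegal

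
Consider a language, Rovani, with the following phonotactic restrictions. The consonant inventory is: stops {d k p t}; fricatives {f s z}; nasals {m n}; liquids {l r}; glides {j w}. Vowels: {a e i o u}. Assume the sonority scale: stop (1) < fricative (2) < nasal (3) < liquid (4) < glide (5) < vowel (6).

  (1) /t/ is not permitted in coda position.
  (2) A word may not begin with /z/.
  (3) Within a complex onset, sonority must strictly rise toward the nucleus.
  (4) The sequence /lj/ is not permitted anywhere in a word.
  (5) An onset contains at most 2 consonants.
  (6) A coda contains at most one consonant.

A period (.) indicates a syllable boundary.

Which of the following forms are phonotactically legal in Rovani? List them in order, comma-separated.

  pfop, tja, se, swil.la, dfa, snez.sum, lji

pfop, tja, se, swil.la, dfa, snez.sum

pfop — σ1 onset /pf/ (1→2 rises), coda /p/ ok → phonotactically legal
tja — σ1 onset /tj/ (1→5 rises), coda /∅/ ok → phonotactically legal
se — σ1 onset /s/, coda /∅/ ok → phonotactically legal
swil.la — σ1 onset /sw/ (2→5 rises), coda /l/ ok; σ2 onset /l/, coda /∅/ ok → phonotactically legal
dfa — σ1 onset /df/ (1→2 rises), coda /∅/ ok → phonotactically legal
snez.sum — σ1 onset /sn/ (2→3 rises), coda /z/ ok; σ2 onset /s/, coda /m/ ok → phonotactically legal
lji — violates constraint 4: contains banned sequence /lj/ → phonotactically illegal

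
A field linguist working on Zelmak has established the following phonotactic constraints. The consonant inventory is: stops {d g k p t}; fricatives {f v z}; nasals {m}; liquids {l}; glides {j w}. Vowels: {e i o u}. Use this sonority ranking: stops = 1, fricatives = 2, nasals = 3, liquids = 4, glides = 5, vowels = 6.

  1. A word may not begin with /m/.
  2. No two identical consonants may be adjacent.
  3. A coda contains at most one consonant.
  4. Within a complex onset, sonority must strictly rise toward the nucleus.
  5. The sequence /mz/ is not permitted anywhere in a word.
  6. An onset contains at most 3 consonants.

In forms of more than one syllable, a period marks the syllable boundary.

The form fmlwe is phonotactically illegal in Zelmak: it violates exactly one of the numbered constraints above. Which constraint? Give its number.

fmlwe: syllable 1 onset /fmlw/ has 4 consonants (> 3).
This is a violation of constraint 6: "An onset contains at most 3 consonants."
The remaining constraints (1, 2, 3, 4, 5) are satisfied.

6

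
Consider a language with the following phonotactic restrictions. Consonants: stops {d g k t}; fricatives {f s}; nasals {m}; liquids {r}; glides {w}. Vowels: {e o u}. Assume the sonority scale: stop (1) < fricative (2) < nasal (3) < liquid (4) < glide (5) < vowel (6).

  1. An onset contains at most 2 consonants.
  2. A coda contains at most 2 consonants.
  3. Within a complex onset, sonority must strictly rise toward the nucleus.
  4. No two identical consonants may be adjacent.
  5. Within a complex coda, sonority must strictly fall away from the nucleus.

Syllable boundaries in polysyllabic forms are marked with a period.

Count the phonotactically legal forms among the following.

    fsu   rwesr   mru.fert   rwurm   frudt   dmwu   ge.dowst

fsu — violates constraint 3: syllable 1 onset /fs/: /f/ (fricative, 2) → /s/ (fricative, 2) does not rise → phonotactically illegal
rwesr — violates constraint 5: syllable 1 coda /sr/: /s/ (fricative, 2) → /r/ (liquid, 4) does not fall → phonotactically illegal
mru.fert — σ1 onset /mr/ (3→4 rises), coda /∅/ ok; σ2 onset /f/, coda /rt/ (4→1 falls) ok → phonotactically legal
rwurm — σ1 onset /rw/ (4→5 rises), coda /rm/ (4→3 falls) ok → phonotactically legal
frudt — violates constraint 5: syllable 1 coda /dt/: /d/ (stop, 1) → /t/ (stop, 1) does not fall → phonotactically illegal
dmwu — violates constraint 1: syllable 1 onset /dmw/ has 3 consonants (> 2) → phonotactically illegal
ge.dowst — violates constraint 2: syllable 2 coda /wst/ has 3 consonants (> 2) → phonotactically illegal
Phonotactically legal: mru.fert, rwurm → 2.

2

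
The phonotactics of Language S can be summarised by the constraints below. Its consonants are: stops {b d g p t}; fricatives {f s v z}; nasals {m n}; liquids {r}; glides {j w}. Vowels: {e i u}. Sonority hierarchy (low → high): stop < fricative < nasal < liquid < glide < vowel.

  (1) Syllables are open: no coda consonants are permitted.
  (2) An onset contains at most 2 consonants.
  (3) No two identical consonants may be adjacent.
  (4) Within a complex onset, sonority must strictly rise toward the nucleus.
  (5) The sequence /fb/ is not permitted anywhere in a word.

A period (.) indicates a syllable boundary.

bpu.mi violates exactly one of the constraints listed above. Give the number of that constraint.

4

bpu.mi: syllable 1 onset /bp/: /b/ (stop, 1) → /p/ (stop, 1) does not rise.
This is a violation of constraint 4: "Within a complex onset, sonority must strictly rise toward the nucleus."
The remaining constraints (1, 2, 3, 5) are satisfied.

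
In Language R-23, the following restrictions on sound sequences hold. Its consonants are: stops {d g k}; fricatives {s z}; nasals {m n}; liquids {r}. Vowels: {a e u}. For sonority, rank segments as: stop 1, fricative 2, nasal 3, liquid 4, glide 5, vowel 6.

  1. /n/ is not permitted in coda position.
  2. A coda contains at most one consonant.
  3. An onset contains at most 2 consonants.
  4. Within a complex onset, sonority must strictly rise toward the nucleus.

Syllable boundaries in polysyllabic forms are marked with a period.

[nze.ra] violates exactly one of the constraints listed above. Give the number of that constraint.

4

[nze.ra]: syllable 1 onset /nz/: /n/ (nasal, 3) → /z/ (fricative, 2) does not rise.
This is a violation of constraint 4: "Within a complex onset, sonority must strictly rise toward the nucleus."
The remaining constraints (1, 2, 3) are satisfied.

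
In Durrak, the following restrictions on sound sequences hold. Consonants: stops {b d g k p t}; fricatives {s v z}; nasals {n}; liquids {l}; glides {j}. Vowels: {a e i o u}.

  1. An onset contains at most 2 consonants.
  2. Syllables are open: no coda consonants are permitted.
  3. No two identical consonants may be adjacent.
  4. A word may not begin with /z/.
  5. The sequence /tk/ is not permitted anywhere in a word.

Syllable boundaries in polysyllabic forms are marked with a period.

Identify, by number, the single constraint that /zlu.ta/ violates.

4

/zlu.ta/: word begins with /z/.
This is a violation of constraint 4: "A word may not begin with /z/."
The remaining constraints (1, 2, 3, 5) are satisfied.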